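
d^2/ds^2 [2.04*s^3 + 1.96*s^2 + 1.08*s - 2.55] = 12.24*s + 3.92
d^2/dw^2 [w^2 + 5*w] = 2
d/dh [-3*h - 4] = -3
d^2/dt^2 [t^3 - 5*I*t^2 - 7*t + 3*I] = 6*t - 10*I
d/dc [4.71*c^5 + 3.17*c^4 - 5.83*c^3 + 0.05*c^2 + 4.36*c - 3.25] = 23.55*c^4 + 12.68*c^3 - 17.49*c^2 + 0.1*c + 4.36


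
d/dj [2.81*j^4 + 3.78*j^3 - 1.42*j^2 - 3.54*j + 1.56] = 11.24*j^3 + 11.34*j^2 - 2.84*j - 3.54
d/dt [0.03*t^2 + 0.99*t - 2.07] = 0.06*t + 0.99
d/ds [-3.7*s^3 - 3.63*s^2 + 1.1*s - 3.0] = -11.1*s^2 - 7.26*s + 1.1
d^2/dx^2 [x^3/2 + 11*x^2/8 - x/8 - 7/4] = 3*x + 11/4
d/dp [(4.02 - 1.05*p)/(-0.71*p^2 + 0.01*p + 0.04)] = (-0.7455*p^2 + 5.7084*p - 0.0822)/(0.5041*p^4 - 0.0142*p^3 - 0.0567*p^2 + 0.0008*p + 0.0016)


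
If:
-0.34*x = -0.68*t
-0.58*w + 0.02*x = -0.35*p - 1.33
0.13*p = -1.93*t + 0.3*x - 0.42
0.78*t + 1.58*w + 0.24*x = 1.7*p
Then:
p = 3.62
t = -0.67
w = 4.43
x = -1.34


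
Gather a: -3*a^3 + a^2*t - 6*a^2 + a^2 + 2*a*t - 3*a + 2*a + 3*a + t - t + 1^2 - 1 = -3*a^3 + a^2*(t - 5) + a*(2*t + 2)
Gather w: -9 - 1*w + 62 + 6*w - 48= 5*w + 5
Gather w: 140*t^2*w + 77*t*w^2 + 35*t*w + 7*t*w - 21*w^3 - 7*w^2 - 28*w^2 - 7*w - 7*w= -21*w^3 + w^2*(77*t - 35) + w*(140*t^2 + 42*t - 14)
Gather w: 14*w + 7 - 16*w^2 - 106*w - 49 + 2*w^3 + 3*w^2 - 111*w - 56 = 2*w^3 - 13*w^2 - 203*w - 98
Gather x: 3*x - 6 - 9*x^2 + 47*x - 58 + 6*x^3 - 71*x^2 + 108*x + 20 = 6*x^3 - 80*x^2 + 158*x - 44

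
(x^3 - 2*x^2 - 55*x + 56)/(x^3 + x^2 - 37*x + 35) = (x - 8)/(x - 5)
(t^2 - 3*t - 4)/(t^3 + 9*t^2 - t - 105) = (t^2 - 3*t - 4)/(t^3 + 9*t^2 - t - 105)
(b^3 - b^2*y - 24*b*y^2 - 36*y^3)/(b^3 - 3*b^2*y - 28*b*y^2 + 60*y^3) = (-b^2 - 5*b*y - 6*y^2)/(-b^2 - 3*b*y + 10*y^2)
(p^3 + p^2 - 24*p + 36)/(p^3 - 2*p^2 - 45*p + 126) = (p^2 + 4*p - 12)/(p^2 + p - 42)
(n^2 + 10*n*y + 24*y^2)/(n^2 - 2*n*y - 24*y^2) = (-n - 6*y)/(-n + 6*y)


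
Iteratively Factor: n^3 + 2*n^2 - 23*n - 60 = (n + 4)*(n^2 - 2*n - 15) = (n - 5)*(n + 4)*(n + 3)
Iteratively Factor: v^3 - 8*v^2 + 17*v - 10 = (v - 2)*(v^2 - 6*v + 5) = (v - 2)*(v - 1)*(v - 5)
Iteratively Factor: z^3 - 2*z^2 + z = (z)*(z^2 - 2*z + 1) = z*(z - 1)*(z - 1)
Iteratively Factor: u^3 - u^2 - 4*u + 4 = (u - 2)*(u^2 + u - 2) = (u - 2)*(u + 2)*(u - 1)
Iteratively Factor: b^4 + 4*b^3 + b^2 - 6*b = (b + 2)*(b^3 + 2*b^2 - 3*b) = (b + 2)*(b + 3)*(b^2 - b) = (b - 1)*(b + 2)*(b + 3)*(b)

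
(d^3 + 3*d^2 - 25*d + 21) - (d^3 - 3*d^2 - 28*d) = 6*d^2 + 3*d + 21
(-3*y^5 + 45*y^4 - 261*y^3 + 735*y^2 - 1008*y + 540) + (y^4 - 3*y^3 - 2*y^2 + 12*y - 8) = -3*y^5 + 46*y^4 - 264*y^3 + 733*y^2 - 996*y + 532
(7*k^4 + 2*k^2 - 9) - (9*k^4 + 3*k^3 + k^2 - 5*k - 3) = -2*k^4 - 3*k^3 + k^2 + 5*k - 6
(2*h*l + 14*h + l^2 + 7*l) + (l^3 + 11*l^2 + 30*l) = 2*h*l + 14*h + l^3 + 12*l^2 + 37*l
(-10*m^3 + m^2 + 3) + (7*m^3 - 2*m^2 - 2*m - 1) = -3*m^3 - m^2 - 2*m + 2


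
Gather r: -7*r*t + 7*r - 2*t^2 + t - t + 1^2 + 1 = r*(7 - 7*t) - 2*t^2 + 2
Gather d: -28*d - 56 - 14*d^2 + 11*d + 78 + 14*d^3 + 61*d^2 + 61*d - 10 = 14*d^3 + 47*d^2 + 44*d + 12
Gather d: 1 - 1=0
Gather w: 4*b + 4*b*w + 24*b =4*b*w + 28*b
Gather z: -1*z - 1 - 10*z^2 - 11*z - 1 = -10*z^2 - 12*z - 2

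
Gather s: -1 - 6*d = -6*d - 1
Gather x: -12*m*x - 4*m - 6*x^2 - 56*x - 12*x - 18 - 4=-4*m - 6*x^2 + x*(-12*m - 68) - 22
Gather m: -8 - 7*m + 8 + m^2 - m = m^2 - 8*m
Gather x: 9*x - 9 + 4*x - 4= 13*x - 13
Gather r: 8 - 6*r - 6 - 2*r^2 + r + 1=-2*r^2 - 5*r + 3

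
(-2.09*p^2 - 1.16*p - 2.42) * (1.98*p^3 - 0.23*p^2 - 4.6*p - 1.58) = -4.1382*p^5 - 1.8161*p^4 + 5.0892*p^3 + 9.1948*p^2 + 12.9648*p + 3.8236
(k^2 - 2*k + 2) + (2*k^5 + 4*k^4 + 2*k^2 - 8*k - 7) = 2*k^5 + 4*k^4 + 3*k^2 - 10*k - 5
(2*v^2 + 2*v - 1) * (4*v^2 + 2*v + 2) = 8*v^4 + 12*v^3 + 4*v^2 + 2*v - 2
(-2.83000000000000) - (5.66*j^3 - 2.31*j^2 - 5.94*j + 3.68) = -5.66*j^3 + 2.31*j^2 + 5.94*j - 6.51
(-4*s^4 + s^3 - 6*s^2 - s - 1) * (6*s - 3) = -24*s^5 + 18*s^4 - 39*s^3 + 12*s^2 - 3*s + 3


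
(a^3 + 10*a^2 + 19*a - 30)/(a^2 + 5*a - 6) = a + 5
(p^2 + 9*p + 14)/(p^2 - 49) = (p + 2)/(p - 7)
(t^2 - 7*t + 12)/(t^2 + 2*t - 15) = (t - 4)/(t + 5)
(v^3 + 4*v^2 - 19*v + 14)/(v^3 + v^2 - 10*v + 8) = (v + 7)/(v + 4)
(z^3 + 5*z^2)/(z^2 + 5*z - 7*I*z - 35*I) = z^2/(z - 7*I)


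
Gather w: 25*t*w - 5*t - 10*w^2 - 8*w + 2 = -5*t - 10*w^2 + w*(25*t - 8) + 2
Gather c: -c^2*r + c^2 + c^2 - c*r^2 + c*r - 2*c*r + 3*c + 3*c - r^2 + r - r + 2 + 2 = c^2*(2 - r) + c*(-r^2 - r + 6) - r^2 + 4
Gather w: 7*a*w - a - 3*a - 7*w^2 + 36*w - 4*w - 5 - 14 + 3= -4*a - 7*w^2 + w*(7*a + 32) - 16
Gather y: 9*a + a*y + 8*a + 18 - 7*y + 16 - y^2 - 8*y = 17*a - y^2 + y*(a - 15) + 34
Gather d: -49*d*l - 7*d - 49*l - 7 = d*(-49*l - 7) - 49*l - 7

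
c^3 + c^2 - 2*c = c*(c - 1)*(c + 2)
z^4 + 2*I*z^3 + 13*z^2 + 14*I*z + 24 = (z - 3*I)*(z - I)*(z + 2*I)*(z + 4*I)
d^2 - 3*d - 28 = (d - 7)*(d + 4)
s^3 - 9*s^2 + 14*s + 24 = (s - 6)*(s - 4)*(s + 1)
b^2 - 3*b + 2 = (b - 2)*(b - 1)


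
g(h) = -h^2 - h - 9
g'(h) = -2*h - 1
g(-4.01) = -21.07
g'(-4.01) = 7.02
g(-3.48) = -17.63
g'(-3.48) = 5.96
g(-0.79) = -8.83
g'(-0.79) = 0.58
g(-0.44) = -8.75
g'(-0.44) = -0.12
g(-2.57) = -13.03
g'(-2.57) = 4.14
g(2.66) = -18.74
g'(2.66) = -6.32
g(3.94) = -28.46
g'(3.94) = -8.88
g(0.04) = -9.04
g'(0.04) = -1.08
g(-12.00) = -141.00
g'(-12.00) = 23.00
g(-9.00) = -81.00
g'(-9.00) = 17.00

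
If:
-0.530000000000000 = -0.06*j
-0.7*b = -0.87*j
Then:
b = 10.98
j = 8.83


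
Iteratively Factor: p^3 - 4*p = (p + 2)*(p^2 - 2*p) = p*(p + 2)*(p - 2)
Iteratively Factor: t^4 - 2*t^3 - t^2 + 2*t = (t - 1)*(t^3 - t^2 - 2*t) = (t - 2)*(t - 1)*(t^2 + t) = (t - 2)*(t - 1)*(t + 1)*(t)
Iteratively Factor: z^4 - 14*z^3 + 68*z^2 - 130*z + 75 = (z - 5)*(z^3 - 9*z^2 + 23*z - 15) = (z - 5)*(z - 1)*(z^2 - 8*z + 15) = (z - 5)*(z - 3)*(z - 1)*(z - 5)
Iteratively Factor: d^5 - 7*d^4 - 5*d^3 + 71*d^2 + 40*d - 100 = (d + 2)*(d^4 - 9*d^3 + 13*d^2 + 45*d - 50) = (d - 5)*(d + 2)*(d^3 - 4*d^2 - 7*d + 10) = (d - 5)*(d - 1)*(d + 2)*(d^2 - 3*d - 10) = (d - 5)^2*(d - 1)*(d + 2)*(d + 2)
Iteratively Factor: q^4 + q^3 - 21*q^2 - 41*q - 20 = (q + 1)*(q^3 - 21*q - 20) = (q + 1)*(q + 4)*(q^2 - 4*q - 5) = (q + 1)^2*(q + 4)*(q - 5)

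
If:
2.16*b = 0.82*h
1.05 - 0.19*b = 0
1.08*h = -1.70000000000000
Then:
No Solution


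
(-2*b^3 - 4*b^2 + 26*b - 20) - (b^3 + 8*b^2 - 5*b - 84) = -3*b^3 - 12*b^2 + 31*b + 64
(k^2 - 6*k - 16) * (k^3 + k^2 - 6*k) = k^5 - 5*k^4 - 28*k^3 + 20*k^2 + 96*k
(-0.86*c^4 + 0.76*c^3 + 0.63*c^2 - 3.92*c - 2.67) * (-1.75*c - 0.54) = 1.505*c^5 - 0.8656*c^4 - 1.5129*c^3 + 6.5198*c^2 + 6.7893*c + 1.4418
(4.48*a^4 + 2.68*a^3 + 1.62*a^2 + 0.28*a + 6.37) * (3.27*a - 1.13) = 14.6496*a^5 + 3.7012*a^4 + 2.269*a^3 - 0.915*a^2 + 20.5135*a - 7.1981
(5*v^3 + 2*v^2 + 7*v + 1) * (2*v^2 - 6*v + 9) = 10*v^5 - 26*v^4 + 47*v^3 - 22*v^2 + 57*v + 9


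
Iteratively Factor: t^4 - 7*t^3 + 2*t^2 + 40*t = (t - 5)*(t^3 - 2*t^2 - 8*t) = (t - 5)*(t + 2)*(t^2 - 4*t) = t*(t - 5)*(t + 2)*(t - 4)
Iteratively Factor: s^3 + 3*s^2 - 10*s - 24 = (s + 2)*(s^2 + s - 12) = (s + 2)*(s + 4)*(s - 3)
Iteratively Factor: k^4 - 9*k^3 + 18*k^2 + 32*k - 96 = (k - 3)*(k^3 - 6*k^2 + 32) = (k - 3)*(k + 2)*(k^2 - 8*k + 16) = (k - 4)*(k - 3)*(k + 2)*(k - 4)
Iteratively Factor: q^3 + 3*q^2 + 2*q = (q + 2)*(q^2 + q) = q*(q + 2)*(q + 1)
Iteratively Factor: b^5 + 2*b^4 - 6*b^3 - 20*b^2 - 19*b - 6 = (b - 3)*(b^4 + 5*b^3 + 9*b^2 + 7*b + 2) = (b - 3)*(b + 2)*(b^3 + 3*b^2 + 3*b + 1) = (b - 3)*(b + 1)*(b + 2)*(b^2 + 2*b + 1) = (b - 3)*(b + 1)^2*(b + 2)*(b + 1)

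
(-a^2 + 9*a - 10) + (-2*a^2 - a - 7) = -3*a^2 + 8*a - 17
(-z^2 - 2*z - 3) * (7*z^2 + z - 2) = -7*z^4 - 15*z^3 - 21*z^2 + z + 6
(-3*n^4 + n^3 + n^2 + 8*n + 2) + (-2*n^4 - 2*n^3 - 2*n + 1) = -5*n^4 - n^3 + n^2 + 6*n + 3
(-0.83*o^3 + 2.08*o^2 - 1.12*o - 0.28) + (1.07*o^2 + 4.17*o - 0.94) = -0.83*o^3 + 3.15*o^2 + 3.05*o - 1.22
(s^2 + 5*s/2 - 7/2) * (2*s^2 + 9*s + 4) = 2*s^4 + 14*s^3 + 39*s^2/2 - 43*s/2 - 14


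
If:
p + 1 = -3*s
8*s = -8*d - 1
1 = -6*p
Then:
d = 11/72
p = -1/6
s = -5/18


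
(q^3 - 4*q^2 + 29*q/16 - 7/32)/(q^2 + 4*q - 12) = (32*q^3 - 128*q^2 + 58*q - 7)/(32*(q^2 + 4*q - 12))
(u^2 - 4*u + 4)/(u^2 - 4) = (u - 2)/(u + 2)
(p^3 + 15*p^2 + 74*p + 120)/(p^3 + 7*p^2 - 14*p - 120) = (p + 4)/(p - 4)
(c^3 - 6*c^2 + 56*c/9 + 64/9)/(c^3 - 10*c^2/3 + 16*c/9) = (3*c^2 - 10*c - 8)/(c*(3*c - 2))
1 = 1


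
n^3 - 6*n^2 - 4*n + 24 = (n - 6)*(n - 2)*(n + 2)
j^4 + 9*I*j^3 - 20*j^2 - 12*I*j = j*(j + I)*(j + 2*I)*(j + 6*I)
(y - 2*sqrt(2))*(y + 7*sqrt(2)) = y^2 + 5*sqrt(2)*y - 28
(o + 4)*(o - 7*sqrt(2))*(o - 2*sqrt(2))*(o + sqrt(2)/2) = o^4 - 17*sqrt(2)*o^3/2 + 4*o^3 - 34*sqrt(2)*o^2 + 19*o^2 + 14*sqrt(2)*o + 76*o + 56*sqrt(2)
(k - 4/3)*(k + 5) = k^2 + 11*k/3 - 20/3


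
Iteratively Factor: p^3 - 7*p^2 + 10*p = (p - 5)*(p^2 - 2*p) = (p - 5)*(p - 2)*(p)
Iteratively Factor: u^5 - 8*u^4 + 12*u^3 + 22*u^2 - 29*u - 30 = (u + 1)*(u^4 - 9*u^3 + 21*u^2 + u - 30) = (u + 1)^2*(u^3 - 10*u^2 + 31*u - 30) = (u - 5)*(u + 1)^2*(u^2 - 5*u + 6) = (u - 5)*(u - 3)*(u + 1)^2*(u - 2)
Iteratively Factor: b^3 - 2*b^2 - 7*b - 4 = (b - 4)*(b^2 + 2*b + 1) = (b - 4)*(b + 1)*(b + 1)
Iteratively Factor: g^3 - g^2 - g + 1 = (g + 1)*(g^2 - 2*g + 1) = (g - 1)*(g + 1)*(g - 1)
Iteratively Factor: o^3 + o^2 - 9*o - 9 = (o + 3)*(o^2 - 2*o - 3) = (o - 3)*(o + 3)*(o + 1)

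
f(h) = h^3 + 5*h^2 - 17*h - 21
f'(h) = 3*h^2 + 10*h - 17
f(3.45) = 20.93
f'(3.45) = 53.21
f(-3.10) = 49.96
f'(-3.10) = -19.17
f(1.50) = -31.88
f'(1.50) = 4.75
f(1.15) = -32.42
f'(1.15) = -1.53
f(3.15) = 6.32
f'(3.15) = 44.27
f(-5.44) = 58.46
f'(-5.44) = 17.38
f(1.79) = -29.67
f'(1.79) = 10.51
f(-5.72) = 52.68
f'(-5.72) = 23.96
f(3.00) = 0.00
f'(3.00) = 40.00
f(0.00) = -21.00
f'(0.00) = -17.00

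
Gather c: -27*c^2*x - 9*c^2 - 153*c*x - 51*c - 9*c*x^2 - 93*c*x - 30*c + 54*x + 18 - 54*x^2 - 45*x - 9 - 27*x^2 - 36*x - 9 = c^2*(-27*x - 9) + c*(-9*x^2 - 246*x - 81) - 81*x^2 - 27*x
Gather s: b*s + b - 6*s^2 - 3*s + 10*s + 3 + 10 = b - 6*s^2 + s*(b + 7) + 13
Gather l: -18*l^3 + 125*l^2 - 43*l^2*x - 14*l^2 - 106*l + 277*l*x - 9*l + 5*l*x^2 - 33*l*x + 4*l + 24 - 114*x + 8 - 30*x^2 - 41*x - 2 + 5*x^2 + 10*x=-18*l^3 + l^2*(111 - 43*x) + l*(5*x^2 + 244*x - 111) - 25*x^2 - 145*x + 30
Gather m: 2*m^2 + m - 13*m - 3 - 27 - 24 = 2*m^2 - 12*m - 54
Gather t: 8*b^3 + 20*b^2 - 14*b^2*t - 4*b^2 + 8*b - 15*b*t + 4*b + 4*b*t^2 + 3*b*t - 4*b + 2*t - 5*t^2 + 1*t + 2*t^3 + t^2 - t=8*b^3 + 16*b^2 + 8*b + 2*t^3 + t^2*(4*b - 4) + t*(-14*b^2 - 12*b + 2)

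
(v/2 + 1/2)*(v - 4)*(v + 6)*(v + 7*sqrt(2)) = v^4/2 + 3*v^3/2 + 7*sqrt(2)*v^3/2 - 11*v^2 + 21*sqrt(2)*v^2/2 - 77*sqrt(2)*v - 12*v - 84*sqrt(2)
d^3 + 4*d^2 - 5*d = d*(d - 1)*(d + 5)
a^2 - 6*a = a*(a - 6)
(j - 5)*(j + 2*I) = j^2 - 5*j + 2*I*j - 10*I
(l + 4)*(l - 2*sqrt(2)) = l^2 - 2*sqrt(2)*l + 4*l - 8*sqrt(2)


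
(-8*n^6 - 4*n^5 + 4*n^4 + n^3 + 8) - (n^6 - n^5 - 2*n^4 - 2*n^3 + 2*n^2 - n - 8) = -9*n^6 - 3*n^5 + 6*n^4 + 3*n^3 - 2*n^2 + n + 16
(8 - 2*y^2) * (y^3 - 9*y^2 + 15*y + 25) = -2*y^5 + 18*y^4 - 22*y^3 - 122*y^2 + 120*y + 200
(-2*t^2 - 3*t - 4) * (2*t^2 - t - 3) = -4*t^4 - 4*t^3 + t^2 + 13*t + 12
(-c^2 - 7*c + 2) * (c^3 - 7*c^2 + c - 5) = -c^5 + 50*c^3 - 16*c^2 + 37*c - 10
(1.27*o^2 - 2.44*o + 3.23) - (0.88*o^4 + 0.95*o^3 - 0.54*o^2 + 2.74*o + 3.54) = -0.88*o^4 - 0.95*o^3 + 1.81*o^2 - 5.18*o - 0.31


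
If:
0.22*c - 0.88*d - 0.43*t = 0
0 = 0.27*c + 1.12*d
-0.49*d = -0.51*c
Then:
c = 0.00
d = 0.00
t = 0.00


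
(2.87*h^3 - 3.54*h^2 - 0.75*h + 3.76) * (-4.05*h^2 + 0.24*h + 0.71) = -11.6235*h^5 + 15.0258*h^4 + 4.2256*h^3 - 17.9214*h^2 + 0.3699*h + 2.6696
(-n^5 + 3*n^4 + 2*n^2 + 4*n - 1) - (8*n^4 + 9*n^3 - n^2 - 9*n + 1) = -n^5 - 5*n^4 - 9*n^3 + 3*n^2 + 13*n - 2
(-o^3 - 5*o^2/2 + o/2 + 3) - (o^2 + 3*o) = -o^3 - 7*o^2/2 - 5*o/2 + 3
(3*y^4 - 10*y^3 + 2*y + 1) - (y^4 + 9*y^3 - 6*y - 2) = 2*y^4 - 19*y^3 + 8*y + 3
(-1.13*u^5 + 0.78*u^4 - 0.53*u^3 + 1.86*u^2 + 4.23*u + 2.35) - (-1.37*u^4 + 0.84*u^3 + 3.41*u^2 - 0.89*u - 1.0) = -1.13*u^5 + 2.15*u^4 - 1.37*u^3 - 1.55*u^2 + 5.12*u + 3.35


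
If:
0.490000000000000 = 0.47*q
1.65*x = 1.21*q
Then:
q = 1.04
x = 0.76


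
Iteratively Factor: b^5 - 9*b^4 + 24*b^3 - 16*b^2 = (b - 4)*(b^4 - 5*b^3 + 4*b^2) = b*(b - 4)*(b^3 - 5*b^2 + 4*b) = b*(b - 4)*(b - 1)*(b^2 - 4*b) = b^2*(b - 4)*(b - 1)*(b - 4)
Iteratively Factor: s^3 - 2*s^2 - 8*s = (s)*(s^2 - 2*s - 8) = s*(s - 4)*(s + 2)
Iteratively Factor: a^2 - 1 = (a + 1)*(a - 1)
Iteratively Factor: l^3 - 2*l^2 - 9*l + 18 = (l - 3)*(l^2 + l - 6) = (l - 3)*(l + 3)*(l - 2)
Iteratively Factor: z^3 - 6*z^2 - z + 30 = (z + 2)*(z^2 - 8*z + 15) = (z - 3)*(z + 2)*(z - 5)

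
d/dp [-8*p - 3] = -8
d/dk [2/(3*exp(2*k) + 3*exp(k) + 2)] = (-12*exp(k) - 6)*exp(k)/(3*exp(2*k) + 3*exp(k) + 2)^2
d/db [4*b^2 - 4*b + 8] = 8*b - 4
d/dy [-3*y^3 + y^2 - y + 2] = -9*y^2 + 2*y - 1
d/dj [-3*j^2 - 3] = -6*j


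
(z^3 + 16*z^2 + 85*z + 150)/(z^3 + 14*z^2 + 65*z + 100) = (z + 6)/(z + 4)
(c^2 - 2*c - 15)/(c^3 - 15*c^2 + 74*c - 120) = (c + 3)/(c^2 - 10*c + 24)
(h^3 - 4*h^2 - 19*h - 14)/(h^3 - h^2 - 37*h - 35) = (h + 2)/(h + 5)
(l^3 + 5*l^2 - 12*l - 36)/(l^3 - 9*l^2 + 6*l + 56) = (l^2 + 3*l - 18)/(l^2 - 11*l + 28)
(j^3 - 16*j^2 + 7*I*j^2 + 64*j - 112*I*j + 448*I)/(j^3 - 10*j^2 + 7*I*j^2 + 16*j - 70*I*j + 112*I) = (j - 8)/(j - 2)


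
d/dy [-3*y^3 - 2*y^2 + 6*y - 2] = -9*y^2 - 4*y + 6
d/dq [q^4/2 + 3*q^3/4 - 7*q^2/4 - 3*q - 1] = 2*q^3 + 9*q^2/4 - 7*q/2 - 3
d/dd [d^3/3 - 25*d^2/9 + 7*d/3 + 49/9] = d^2 - 50*d/9 + 7/3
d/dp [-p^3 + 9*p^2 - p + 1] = -3*p^2 + 18*p - 1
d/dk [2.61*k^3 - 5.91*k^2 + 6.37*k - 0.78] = 7.83*k^2 - 11.82*k + 6.37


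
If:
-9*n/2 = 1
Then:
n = -2/9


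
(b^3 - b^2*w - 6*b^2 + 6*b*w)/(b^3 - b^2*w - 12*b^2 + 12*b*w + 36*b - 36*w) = b/(b - 6)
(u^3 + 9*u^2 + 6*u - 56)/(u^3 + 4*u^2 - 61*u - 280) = (u^2 + 2*u - 8)/(u^2 - 3*u - 40)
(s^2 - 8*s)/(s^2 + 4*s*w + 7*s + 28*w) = s*(s - 8)/(s^2 + 4*s*w + 7*s + 28*w)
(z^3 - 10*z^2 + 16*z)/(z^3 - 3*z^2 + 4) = z*(z - 8)/(z^2 - z - 2)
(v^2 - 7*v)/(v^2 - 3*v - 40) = v*(7 - v)/(-v^2 + 3*v + 40)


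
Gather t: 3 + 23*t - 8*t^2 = -8*t^2 + 23*t + 3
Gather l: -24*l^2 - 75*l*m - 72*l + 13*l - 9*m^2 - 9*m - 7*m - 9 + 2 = -24*l^2 + l*(-75*m - 59) - 9*m^2 - 16*m - 7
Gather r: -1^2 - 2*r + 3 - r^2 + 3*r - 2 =-r^2 + r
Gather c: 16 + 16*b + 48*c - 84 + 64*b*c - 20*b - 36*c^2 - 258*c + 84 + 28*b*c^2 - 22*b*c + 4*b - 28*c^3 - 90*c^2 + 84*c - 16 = -28*c^3 + c^2*(28*b - 126) + c*(42*b - 126)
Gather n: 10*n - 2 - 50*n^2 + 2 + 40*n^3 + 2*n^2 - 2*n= 40*n^3 - 48*n^2 + 8*n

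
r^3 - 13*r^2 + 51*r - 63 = (r - 7)*(r - 3)^2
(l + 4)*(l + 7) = l^2 + 11*l + 28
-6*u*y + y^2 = y*(-6*u + y)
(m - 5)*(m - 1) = m^2 - 6*m + 5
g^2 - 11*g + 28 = (g - 7)*(g - 4)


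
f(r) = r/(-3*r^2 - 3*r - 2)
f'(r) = r*(6*r + 3)/(-3*r^2 - 3*r - 2)^2 + 1/(-3*r^2 - 3*r - 2) = (3*r^2 - 2)/(9*r^4 + 18*r^3 + 21*r^2 + 12*r + 4)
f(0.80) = -0.13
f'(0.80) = -0.00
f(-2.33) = 0.21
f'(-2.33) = 0.11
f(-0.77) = 0.52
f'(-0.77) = -0.10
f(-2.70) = 0.17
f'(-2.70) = 0.08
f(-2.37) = 0.20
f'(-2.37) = 0.11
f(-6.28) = 0.06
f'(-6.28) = 0.01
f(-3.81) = 0.11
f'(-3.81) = 0.04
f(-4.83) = 0.08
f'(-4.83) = 0.02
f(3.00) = -0.08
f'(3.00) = 0.02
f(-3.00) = 0.15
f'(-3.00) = 0.06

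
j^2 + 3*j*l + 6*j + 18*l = (j + 6)*(j + 3*l)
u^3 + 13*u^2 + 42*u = u*(u + 6)*(u + 7)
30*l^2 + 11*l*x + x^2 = (5*l + x)*(6*l + x)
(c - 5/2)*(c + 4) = c^2 + 3*c/2 - 10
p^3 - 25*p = p*(p - 5)*(p + 5)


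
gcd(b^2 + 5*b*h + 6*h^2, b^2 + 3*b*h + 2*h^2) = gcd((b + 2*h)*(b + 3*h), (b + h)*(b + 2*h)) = b + 2*h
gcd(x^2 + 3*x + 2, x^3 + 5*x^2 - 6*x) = 1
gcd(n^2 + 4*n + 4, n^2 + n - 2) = n + 2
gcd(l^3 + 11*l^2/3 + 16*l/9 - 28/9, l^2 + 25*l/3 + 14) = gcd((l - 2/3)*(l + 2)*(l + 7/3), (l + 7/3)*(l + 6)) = l + 7/3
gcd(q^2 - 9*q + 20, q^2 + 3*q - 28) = q - 4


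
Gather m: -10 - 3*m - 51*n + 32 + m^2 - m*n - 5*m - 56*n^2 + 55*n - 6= m^2 + m*(-n - 8) - 56*n^2 + 4*n + 16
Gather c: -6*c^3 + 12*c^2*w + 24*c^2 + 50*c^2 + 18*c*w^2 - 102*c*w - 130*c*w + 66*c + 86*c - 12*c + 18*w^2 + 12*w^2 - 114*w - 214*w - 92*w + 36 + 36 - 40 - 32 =-6*c^3 + c^2*(12*w + 74) + c*(18*w^2 - 232*w + 140) + 30*w^2 - 420*w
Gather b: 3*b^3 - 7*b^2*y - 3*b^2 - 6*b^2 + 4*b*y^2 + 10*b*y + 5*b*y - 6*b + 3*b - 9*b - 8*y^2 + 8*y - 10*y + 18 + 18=3*b^3 + b^2*(-7*y - 9) + b*(4*y^2 + 15*y - 12) - 8*y^2 - 2*y + 36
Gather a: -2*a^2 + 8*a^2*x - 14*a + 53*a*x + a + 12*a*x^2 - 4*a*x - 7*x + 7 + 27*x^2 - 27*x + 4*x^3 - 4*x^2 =a^2*(8*x - 2) + a*(12*x^2 + 49*x - 13) + 4*x^3 + 23*x^2 - 34*x + 7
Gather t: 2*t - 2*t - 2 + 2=0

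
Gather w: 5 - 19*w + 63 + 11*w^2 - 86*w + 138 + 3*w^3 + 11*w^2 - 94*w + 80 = 3*w^3 + 22*w^2 - 199*w + 286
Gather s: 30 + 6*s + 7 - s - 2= 5*s + 35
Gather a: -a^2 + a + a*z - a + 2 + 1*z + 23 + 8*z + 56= -a^2 + a*z + 9*z + 81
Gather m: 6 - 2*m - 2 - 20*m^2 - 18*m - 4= -20*m^2 - 20*m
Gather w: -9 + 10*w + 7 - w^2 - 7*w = -w^2 + 3*w - 2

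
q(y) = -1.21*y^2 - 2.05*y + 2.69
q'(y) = -2.42*y - 2.05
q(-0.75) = 3.55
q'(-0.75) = -0.24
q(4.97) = -37.39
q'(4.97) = -14.08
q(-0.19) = 3.04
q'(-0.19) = -1.59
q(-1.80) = 2.46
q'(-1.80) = 2.31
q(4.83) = -35.44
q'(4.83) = -13.74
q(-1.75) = 2.57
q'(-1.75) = 2.18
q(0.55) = 1.20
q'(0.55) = -3.38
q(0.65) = 0.85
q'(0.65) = -3.62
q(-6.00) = -28.57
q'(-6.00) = 12.47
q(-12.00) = -146.95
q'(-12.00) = 26.99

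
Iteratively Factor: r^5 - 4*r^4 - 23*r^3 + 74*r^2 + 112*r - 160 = (r + 4)*(r^4 - 8*r^3 + 9*r^2 + 38*r - 40) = (r - 5)*(r + 4)*(r^3 - 3*r^2 - 6*r + 8) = (r - 5)*(r + 2)*(r + 4)*(r^2 - 5*r + 4) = (r - 5)*(r - 4)*(r + 2)*(r + 4)*(r - 1)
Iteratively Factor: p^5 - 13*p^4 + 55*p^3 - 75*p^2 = (p - 5)*(p^4 - 8*p^3 + 15*p^2) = p*(p - 5)*(p^3 - 8*p^2 + 15*p) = p*(p - 5)^2*(p^2 - 3*p) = p^2*(p - 5)^2*(p - 3)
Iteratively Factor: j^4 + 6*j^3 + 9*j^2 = (j + 3)*(j^3 + 3*j^2) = j*(j + 3)*(j^2 + 3*j) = j^2*(j + 3)*(j + 3)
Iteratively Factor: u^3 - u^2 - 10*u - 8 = (u + 1)*(u^2 - 2*u - 8) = (u - 4)*(u + 1)*(u + 2)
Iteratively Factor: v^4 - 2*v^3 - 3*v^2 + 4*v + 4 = (v + 1)*(v^3 - 3*v^2 + 4) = (v + 1)^2*(v^2 - 4*v + 4) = (v - 2)*(v + 1)^2*(v - 2)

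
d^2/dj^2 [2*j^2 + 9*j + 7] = 4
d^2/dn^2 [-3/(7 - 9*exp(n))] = (243*exp(n) + 189)*exp(n)/(9*exp(n) - 7)^3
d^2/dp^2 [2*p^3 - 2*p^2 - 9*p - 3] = 12*p - 4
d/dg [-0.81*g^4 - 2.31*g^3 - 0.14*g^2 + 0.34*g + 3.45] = -3.24*g^3 - 6.93*g^2 - 0.28*g + 0.34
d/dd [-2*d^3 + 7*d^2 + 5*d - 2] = -6*d^2 + 14*d + 5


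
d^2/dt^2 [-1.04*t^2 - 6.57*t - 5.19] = -2.08000000000000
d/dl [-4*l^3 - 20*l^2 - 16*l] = -12*l^2 - 40*l - 16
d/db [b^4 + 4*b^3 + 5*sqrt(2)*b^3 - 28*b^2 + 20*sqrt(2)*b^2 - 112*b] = 4*b^3 + 12*b^2 + 15*sqrt(2)*b^2 - 56*b + 40*sqrt(2)*b - 112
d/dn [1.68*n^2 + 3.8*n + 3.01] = 3.36*n + 3.8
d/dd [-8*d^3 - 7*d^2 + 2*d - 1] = -24*d^2 - 14*d + 2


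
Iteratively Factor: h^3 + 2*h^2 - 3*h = (h)*(h^2 + 2*h - 3) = h*(h - 1)*(h + 3)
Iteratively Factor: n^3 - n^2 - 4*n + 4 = (n + 2)*(n^2 - 3*n + 2) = (n - 1)*(n + 2)*(n - 2)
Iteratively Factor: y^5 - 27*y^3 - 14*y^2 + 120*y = (y)*(y^4 - 27*y^2 - 14*y + 120) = y*(y - 2)*(y^3 + 2*y^2 - 23*y - 60) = y*(y - 5)*(y - 2)*(y^2 + 7*y + 12) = y*(y - 5)*(y - 2)*(y + 4)*(y + 3)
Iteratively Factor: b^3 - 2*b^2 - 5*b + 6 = (b + 2)*(b^2 - 4*b + 3) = (b - 1)*(b + 2)*(b - 3)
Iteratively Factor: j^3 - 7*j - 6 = (j + 2)*(j^2 - 2*j - 3) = (j + 1)*(j + 2)*(j - 3)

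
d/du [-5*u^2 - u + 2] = -10*u - 1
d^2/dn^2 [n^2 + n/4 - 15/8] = 2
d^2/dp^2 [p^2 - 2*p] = 2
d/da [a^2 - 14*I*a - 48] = 2*a - 14*I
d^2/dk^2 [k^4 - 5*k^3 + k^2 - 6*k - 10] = 12*k^2 - 30*k + 2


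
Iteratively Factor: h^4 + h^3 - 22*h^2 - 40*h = (h - 5)*(h^3 + 6*h^2 + 8*h) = (h - 5)*(h + 2)*(h^2 + 4*h) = (h - 5)*(h + 2)*(h + 4)*(h)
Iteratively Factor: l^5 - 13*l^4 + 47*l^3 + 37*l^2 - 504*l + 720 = (l - 4)*(l^4 - 9*l^3 + 11*l^2 + 81*l - 180) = (l - 4)^2*(l^3 - 5*l^2 - 9*l + 45) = (l - 4)^2*(l - 3)*(l^2 - 2*l - 15) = (l - 5)*(l - 4)^2*(l - 3)*(l + 3)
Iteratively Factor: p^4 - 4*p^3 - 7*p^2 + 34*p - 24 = (p + 3)*(p^3 - 7*p^2 + 14*p - 8) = (p - 1)*(p + 3)*(p^2 - 6*p + 8) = (p - 4)*(p - 1)*(p + 3)*(p - 2)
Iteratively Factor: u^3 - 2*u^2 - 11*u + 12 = (u - 1)*(u^2 - u - 12) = (u - 4)*(u - 1)*(u + 3)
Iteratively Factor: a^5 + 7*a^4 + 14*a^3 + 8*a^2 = (a + 4)*(a^4 + 3*a^3 + 2*a^2) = a*(a + 4)*(a^3 + 3*a^2 + 2*a) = a^2*(a + 4)*(a^2 + 3*a + 2) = a^2*(a + 1)*(a + 4)*(a + 2)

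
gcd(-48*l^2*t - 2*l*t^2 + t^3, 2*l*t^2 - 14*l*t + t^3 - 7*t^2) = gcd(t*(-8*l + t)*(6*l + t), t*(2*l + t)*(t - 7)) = t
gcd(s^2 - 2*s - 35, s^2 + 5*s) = s + 5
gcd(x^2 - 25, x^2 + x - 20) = x + 5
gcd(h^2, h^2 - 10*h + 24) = 1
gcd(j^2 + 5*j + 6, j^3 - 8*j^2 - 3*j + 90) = j + 3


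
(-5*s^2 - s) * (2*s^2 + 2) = -10*s^4 - 2*s^3 - 10*s^2 - 2*s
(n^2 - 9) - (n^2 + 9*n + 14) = -9*n - 23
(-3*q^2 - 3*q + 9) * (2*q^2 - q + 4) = -6*q^4 - 3*q^3 + 9*q^2 - 21*q + 36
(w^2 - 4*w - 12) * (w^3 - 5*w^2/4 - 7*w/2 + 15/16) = w^5 - 21*w^4/4 - 21*w^3/2 + 479*w^2/16 + 153*w/4 - 45/4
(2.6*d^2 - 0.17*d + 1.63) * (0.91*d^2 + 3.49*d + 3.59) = 2.366*d^4 + 8.9193*d^3 + 10.224*d^2 + 5.0784*d + 5.8517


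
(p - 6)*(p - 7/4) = p^2 - 31*p/4 + 21/2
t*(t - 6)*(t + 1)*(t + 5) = t^4 - 31*t^2 - 30*t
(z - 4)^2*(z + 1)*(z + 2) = z^4 - 5*z^3 - 6*z^2 + 32*z + 32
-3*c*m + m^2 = m*(-3*c + m)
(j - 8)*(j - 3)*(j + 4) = j^3 - 7*j^2 - 20*j + 96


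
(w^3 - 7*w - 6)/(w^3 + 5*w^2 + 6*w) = (w^2 - 2*w - 3)/(w*(w + 3))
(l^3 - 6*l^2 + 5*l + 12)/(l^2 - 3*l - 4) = l - 3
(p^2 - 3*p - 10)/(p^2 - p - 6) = (p - 5)/(p - 3)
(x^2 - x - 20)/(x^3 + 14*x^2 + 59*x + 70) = (x^2 - x - 20)/(x^3 + 14*x^2 + 59*x + 70)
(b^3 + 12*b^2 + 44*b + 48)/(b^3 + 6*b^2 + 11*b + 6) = (b^2 + 10*b + 24)/(b^2 + 4*b + 3)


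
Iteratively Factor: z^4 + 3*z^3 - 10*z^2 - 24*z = (z + 2)*(z^3 + z^2 - 12*z) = z*(z + 2)*(z^2 + z - 12) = z*(z + 2)*(z + 4)*(z - 3)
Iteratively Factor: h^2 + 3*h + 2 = (h + 2)*(h + 1)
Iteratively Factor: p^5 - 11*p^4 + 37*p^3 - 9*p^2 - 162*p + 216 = (p - 4)*(p^4 - 7*p^3 + 9*p^2 + 27*p - 54) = (p - 4)*(p + 2)*(p^3 - 9*p^2 + 27*p - 27) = (p - 4)*(p - 3)*(p + 2)*(p^2 - 6*p + 9) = (p - 4)*(p - 3)^2*(p + 2)*(p - 3)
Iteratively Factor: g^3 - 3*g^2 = (g)*(g^2 - 3*g) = g^2*(g - 3)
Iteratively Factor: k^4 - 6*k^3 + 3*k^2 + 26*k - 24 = (k - 1)*(k^3 - 5*k^2 - 2*k + 24) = (k - 4)*(k - 1)*(k^2 - k - 6) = (k - 4)*(k - 1)*(k + 2)*(k - 3)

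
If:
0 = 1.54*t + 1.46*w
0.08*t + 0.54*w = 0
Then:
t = 0.00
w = 0.00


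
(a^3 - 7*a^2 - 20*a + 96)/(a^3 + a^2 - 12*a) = (a - 8)/a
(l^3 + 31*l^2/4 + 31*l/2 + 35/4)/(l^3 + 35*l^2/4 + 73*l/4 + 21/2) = (l + 5)/(l + 6)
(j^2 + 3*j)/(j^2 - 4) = j*(j + 3)/(j^2 - 4)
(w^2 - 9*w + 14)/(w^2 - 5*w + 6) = (w - 7)/(w - 3)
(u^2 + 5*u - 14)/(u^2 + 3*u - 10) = (u + 7)/(u + 5)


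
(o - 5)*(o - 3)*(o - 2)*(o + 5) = o^4 - 5*o^3 - 19*o^2 + 125*o - 150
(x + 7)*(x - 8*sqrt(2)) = x^2 - 8*sqrt(2)*x + 7*x - 56*sqrt(2)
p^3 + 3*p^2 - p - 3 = (p - 1)*(p + 1)*(p + 3)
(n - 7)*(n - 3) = n^2 - 10*n + 21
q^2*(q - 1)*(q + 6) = q^4 + 5*q^3 - 6*q^2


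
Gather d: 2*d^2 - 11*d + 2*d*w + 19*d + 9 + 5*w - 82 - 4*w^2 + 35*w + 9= 2*d^2 + d*(2*w + 8) - 4*w^2 + 40*w - 64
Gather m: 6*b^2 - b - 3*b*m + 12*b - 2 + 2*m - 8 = 6*b^2 + 11*b + m*(2 - 3*b) - 10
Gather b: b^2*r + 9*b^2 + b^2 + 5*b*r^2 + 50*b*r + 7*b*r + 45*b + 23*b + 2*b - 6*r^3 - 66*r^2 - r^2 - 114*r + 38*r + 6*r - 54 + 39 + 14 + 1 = b^2*(r + 10) + b*(5*r^2 + 57*r + 70) - 6*r^3 - 67*r^2 - 70*r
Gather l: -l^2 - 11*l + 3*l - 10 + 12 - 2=-l^2 - 8*l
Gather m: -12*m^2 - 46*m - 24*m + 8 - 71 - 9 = -12*m^2 - 70*m - 72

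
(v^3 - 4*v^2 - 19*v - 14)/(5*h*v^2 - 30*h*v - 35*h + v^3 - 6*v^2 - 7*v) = (v + 2)/(5*h + v)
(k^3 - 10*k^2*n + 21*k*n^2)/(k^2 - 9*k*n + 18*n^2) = k*(k - 7*n)/(k - 6*n)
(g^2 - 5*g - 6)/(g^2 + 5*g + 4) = (g - 6)/(g + 4)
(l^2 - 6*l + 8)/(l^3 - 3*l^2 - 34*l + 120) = (l - 2)/(l^2 + l - 30)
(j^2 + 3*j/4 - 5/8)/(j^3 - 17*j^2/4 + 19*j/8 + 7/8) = (8*j^2 + 6*j - 5)/(8*j^3 - 34*j^2 + 19*j + 7)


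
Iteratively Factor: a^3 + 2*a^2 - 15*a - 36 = (a + 3)*(a^2 - a - 12) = (a + 3)^2*(a - 4)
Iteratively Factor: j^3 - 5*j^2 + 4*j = (j - 1)*(j^2 - 4*j) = (j - 4)*(j - 1)*(j)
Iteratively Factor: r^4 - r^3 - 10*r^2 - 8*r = (r + 1)*(r^3 - 2*r^2 - 8*r) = (r - 4)*(r + 1)*(r^2 + 2*r) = r*(r - 4)*(r + 1)*(r + 2)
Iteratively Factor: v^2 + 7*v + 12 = (v + 4)*(v + 3)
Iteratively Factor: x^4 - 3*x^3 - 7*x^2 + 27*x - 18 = (x - 1)*(x^3 - 2*x^2 - 9*x + 18) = (x - 2)*(x - 1)*(x^2 - 9) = (x - 2)*(x - 1)*(x + 3)*(x - 3)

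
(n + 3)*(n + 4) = n^2 + 7*n + 12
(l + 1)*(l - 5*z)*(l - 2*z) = l^3 - 7*l^2*z + l^2 + 10*l*z^2 - 7*l*z + 10*z^2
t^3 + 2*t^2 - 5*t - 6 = (t - 2)*(t + 1)*(t + 3)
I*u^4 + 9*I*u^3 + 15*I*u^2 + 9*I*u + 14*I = (u + 2)*(u + 7)*(u + I)*(I*u + 1)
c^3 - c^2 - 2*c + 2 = (c - 1)*(c - sqrt(2))*(c + sqrt(2))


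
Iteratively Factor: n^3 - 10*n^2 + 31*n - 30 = (n - 3)*(n^2 - 7*n + 10) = (n - 5)*(n - 3)*(n - 2)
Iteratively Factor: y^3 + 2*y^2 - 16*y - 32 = (y + 4)*(y^2 - 2*y - 8) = (y - 4)*(y + 4)*(y + 2)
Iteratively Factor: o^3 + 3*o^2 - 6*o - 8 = (o + 4)*(o^2 - o - 2) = (o + 1)*(o + 4)*(o - 2)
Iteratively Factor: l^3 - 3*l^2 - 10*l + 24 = (l - 2)*(l^2 - l - 12) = (l - 2)*(l + 3)*(l - 4)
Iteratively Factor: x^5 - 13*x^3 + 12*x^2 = (x - 1)*(x^4 + x^3 - 12*x^2) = x*(x - 1)*(x^3 + x^2 - 12*x) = x^2*(x - 1)*(x^2 + x - 12) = x^2*(x - 1)*(x + 4)*(x - 3)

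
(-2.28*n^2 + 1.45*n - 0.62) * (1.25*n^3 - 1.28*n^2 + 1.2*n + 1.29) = -2.85*n^5 + 4.7309*n^4 - 5.367*n^3 - 0.4076*n^2 + 1.1265*n - 0.7998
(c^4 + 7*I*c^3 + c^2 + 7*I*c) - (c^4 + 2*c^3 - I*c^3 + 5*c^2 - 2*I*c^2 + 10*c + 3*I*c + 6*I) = -2*c^3 + 8*I*c^3 - 4*c^2 + 2*I*c^2 - 10*c + 4*I*c - 6*I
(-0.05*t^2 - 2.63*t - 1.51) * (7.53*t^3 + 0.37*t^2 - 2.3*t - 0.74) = -0.3765*t^5 - 19.8224*t^4 - 12.2284*t^3 + 5.5273*t^2 + 5.4192*t + 1.1174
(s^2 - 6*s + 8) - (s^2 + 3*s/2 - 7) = 15 - 15*s/2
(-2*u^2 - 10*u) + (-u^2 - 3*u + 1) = -3*u^2 - 13*u + 1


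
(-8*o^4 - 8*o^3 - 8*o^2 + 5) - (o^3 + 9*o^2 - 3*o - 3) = -8*o^4 - 9*o^3 - 17*o^2 + 3*o + 8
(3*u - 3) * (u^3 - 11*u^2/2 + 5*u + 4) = 3*u^4 - 39*u^3/2 + 63*u^2/2 - 3*u - 12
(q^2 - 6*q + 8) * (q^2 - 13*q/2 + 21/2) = q^4 - 25*q^3/2 + 115*q^2/2 - 115*q + 84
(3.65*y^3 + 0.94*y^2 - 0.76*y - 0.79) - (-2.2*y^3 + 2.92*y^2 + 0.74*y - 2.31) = 5.85*y^3 - 1.98*y^2 - 1.5*y + 1.52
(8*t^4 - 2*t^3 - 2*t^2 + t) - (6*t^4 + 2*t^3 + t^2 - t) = 2*t^4 - 4*t^3 - 3*t^2 + 2*t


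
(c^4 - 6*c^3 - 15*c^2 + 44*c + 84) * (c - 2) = c^5 - 8*c^4 - 3*c^3 + 74*c^2 - 4*c - 168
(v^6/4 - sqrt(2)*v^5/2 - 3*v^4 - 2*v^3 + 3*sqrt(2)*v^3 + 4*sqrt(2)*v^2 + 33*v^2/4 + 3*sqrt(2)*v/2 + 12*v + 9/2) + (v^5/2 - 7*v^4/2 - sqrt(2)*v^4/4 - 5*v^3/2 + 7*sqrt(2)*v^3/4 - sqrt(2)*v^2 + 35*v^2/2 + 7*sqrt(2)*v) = v^6/4 - sqrt(2)*v^5/2 + v^5/2 - 13*v^4/2 - sqrt(2)*v^4/4 - 9*v^3/2 + 19*sqrt(2)*v^3/4 + 3*sqrt(2)*v^2 + 103*v^2/4 + 12*v + 17*sqrt(2)*v/2 + 9/2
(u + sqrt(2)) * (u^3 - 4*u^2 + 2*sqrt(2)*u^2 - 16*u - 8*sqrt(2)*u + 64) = u^4 - 4*u^3 + 3*sqrt(2)*u^3 - 12*sqrt(2)*u^2 - 12*u^2 - 16*sqrt(2)*u + 48*u + 64*sqrt(2)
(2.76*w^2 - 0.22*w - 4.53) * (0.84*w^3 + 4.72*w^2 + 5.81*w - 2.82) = 2.3184*w^5 + 12.8424*w^4 + 11.192*w^3 - 30.443*w^2 - 25.6989*w + 12.7746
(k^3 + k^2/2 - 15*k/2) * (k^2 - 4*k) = k^5 - 7*k^4/2 - 19*k^3/2 + 30*k^2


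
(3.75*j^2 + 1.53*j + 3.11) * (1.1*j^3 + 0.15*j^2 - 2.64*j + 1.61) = 4.125*j^5 + 2.2455*j^4 - 6.2495*j^3 + 2.4648*j^2 - 5.7471*j + 5.0071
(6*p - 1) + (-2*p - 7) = 4*p - 8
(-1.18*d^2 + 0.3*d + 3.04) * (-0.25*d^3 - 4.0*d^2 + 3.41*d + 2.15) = 0.295*d^5 + 4.645*d^4 - 5.9838*d^3 - 13.674*d^2 + 11.0114*d + 6.536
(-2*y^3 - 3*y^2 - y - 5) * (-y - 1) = 2*y^4 + 5*y^3 + 4*y^2 + 6*y + 5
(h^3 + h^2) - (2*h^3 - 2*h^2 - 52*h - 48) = -h^3 + 3*h^2 + 52*h + 48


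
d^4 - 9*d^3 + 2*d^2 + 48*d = d*(d - 8)*(d - 3)*(d + 2)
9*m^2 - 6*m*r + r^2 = (-3*m + r)^2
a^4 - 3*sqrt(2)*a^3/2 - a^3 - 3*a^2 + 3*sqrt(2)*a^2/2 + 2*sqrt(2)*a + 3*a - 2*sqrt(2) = (a - 1)*(a - 2*sqrt(2))*(a - sqrt(2)/2)*(a + sqrt(2))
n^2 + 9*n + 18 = (n + 3)*(n + 6)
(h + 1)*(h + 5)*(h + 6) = h^3 + 12*h^2 + 41*h + 30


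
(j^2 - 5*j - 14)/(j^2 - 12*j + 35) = (j + 2)/(j - 5)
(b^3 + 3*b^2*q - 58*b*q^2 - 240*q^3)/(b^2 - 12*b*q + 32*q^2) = (-b^2 - 11*b*q - 30*q^2)/(-b + 4*q)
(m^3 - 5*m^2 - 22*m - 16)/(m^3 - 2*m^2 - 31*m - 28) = (m^2 - 6*m - 16)/(m^2 - 3*m - 28)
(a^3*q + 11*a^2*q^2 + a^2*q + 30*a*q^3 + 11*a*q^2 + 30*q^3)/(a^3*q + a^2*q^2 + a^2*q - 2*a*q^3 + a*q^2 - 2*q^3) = (-a^2 - 11*a*q - 30*q^2)/(-a^2 - a*q + 2*q^2)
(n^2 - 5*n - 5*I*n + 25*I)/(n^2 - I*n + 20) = (n - 5)/(n + 4*I)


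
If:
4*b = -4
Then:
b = -1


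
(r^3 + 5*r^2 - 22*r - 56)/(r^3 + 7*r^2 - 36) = (r^3 + 5*r^2 - 22*r - 56)/(r^3 + 7*r^2 - 36)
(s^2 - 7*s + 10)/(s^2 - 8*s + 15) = (s - 2)/(s - 3)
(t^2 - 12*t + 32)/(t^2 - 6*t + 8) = (t - 8)/(t - 2)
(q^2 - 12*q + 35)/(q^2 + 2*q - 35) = (q - 7)/(q + 7)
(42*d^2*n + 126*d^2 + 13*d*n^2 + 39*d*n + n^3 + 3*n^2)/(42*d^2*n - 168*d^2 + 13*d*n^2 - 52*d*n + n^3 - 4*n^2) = (n + 3)/(n - 4)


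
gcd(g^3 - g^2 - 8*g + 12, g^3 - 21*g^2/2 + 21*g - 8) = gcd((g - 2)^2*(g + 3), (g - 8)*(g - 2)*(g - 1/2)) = g - 2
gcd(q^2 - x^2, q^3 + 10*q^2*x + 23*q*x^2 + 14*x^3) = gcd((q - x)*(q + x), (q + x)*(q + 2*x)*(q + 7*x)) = q + x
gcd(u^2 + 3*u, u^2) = u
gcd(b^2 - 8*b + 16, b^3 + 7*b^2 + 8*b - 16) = 1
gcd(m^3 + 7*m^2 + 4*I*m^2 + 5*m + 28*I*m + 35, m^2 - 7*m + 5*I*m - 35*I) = m + 5*I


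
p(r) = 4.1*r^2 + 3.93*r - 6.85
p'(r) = 8.2*r + 3.93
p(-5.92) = 113.57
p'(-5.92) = -44.61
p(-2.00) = 1.69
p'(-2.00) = -12.47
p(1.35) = 5.93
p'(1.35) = 15.00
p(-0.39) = -7.76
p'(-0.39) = 0.73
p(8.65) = 333.92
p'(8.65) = 74.86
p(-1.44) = -4.01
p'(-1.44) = -7.88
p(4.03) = 75.58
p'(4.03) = 36.98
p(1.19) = 3.63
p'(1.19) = 13.69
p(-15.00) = 856.70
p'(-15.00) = -119.07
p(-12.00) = 536.39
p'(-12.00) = -94.47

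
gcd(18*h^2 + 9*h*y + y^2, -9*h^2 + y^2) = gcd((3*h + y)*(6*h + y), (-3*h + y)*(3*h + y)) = 3*h + y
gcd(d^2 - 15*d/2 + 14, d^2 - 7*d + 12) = d - 4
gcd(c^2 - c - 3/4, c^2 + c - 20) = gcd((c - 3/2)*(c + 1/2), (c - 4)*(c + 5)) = 1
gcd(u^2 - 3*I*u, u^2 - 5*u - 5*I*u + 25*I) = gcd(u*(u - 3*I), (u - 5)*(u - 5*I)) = 1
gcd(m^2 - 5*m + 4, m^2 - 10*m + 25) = 1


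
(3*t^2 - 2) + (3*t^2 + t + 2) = 6*t^2 + t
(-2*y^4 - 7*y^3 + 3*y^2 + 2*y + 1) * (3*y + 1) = -6*y^5 - 23*y^4 + 2*y^3 + 9*y^2 + 5*y + 1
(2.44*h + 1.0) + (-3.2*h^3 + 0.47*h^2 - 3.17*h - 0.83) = -3.2*h^3 + 0.47*h^2 - 0.73*h + 0.17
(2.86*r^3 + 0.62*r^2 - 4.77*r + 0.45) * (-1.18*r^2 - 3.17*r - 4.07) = -3.3748*r^5 - 9.7978*r^4 - 7.977*r^3 + 12.0665*r^2 + 17.9874*r - 1.8315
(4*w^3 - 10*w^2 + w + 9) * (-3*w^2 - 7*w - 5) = -12*w^5 + 2*w^4 + 47*w^3 + 16*w^2 - 68*w - 45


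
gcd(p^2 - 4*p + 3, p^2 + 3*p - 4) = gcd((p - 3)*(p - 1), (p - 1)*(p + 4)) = p - 1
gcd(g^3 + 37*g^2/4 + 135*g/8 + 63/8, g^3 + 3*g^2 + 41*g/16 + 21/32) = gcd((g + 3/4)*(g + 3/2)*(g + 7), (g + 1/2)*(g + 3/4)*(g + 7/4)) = g + 3/4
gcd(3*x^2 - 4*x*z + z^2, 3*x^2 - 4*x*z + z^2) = 3*x^2 - 4*x*z + z^2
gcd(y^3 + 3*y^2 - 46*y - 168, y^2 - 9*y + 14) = y - 7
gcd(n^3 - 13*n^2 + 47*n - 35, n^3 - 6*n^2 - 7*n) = n - 7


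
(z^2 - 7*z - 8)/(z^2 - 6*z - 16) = (z + 1)/(z + 2)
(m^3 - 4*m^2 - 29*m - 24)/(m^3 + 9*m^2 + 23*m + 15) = (m - 8)/(m + 5)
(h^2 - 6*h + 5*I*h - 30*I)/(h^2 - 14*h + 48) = (h + 5*I)/(h - 8)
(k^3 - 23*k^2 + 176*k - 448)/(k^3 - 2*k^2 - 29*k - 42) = (k^2 - 16*k + 64)/(k^2 + 5*k + 6)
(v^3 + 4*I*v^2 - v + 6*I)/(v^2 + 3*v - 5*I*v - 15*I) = (v^3 + 4*I*v^2 - v + 6*I)/(v^2 + v*(3 - 5*I) - 15*I)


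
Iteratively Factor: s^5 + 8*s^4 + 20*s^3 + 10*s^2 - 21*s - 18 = (s + 1)*(s^4 + 7*s^3 + 13*s^2 - 3*s - 18) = (s + 1)*(s + 3)*(s^3 + 4*s^2 + s - 6) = (s + 1)*(s + 2)*(s + 3)*(s^2 + 2*s - 3) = (s - 1)*(s + 1)*(s + 2)*(s + 3)*(s + 3)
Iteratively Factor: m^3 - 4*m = (m + 2)*(m^2 - 2*m) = (m - 2)*(m + 2)*(m)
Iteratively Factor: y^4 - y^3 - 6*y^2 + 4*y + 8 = (y + 2)*(y^3 - 3*y^2 + 4) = (y - 2)*(y + 2)*(y^2 - y - 2) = (y - 2)^2*(y + 2)*(y + 1)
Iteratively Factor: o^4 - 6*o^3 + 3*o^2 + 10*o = (o - 5)*(o^3 - o^2 - 2*o) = (o - 5)*(o - 2)*(o^2 + o) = (o - 5)*(o - 2)*(o + 1)*(o)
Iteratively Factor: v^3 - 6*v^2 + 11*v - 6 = (v - 3)*(v^2 - 3*v + 2) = (v - 3)*(v - 1)*(v - 2)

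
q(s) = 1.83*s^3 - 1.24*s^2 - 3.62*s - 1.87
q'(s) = 5.49*s^2 - 2.48*s - 3.62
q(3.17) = 32.49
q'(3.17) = 43.69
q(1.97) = 0.18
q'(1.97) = 12.80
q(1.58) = -3.47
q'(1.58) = 6.17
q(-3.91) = -116.06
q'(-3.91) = 90.01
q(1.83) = -1.43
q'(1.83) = 10.23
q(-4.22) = -146.20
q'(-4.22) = 104.61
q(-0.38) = -0.77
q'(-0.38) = -1.88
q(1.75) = -2.19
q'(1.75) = 8.85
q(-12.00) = -3299.23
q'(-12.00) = 816.70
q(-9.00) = -1403.80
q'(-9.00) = 463.39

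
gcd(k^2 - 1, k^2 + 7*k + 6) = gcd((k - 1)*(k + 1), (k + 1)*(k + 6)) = k + 1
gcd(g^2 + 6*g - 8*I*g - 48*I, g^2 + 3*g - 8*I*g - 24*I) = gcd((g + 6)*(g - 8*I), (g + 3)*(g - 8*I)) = g - 8*I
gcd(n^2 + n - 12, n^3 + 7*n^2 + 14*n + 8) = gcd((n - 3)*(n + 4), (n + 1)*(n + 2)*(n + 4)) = n + 4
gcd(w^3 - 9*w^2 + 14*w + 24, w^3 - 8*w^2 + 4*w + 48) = w^2 - 10*w + 24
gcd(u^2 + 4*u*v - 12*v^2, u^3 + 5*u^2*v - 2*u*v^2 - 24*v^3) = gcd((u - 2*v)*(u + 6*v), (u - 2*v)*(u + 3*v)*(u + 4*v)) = u - 2*v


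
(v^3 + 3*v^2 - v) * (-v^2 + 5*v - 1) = -v^5 + 2*v^4 + 15*v^3 - 8*v^2 + v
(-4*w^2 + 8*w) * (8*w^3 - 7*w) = -32*w^5 + 64*w^4 + 28*w^3 - 56*w^2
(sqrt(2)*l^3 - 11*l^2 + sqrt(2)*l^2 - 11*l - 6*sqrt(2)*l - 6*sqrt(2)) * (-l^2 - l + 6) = -sqrt(2)*l^5 - 2*sqrt(2)*l^4 + 11*l^4 + 11*sqrt(2)*l^3 + 22*l^3 - 55*l^2 + 18*sqrt(2)*l^2 - 66*l - 30*sqrt(2)*l - 36*sqrt(2)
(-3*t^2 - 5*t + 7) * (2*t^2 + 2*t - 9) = -6*t^4 - 16*t^3 + 31*t^2 + 59*t - 63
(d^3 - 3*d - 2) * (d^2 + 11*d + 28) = d^5 + 11*d^4 + 25*d^3 - 35*d^2 - 106*d - 56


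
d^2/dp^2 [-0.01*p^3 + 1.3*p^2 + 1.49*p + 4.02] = 2.6 - 0.06*p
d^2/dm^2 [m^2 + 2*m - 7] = 2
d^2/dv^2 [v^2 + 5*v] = 2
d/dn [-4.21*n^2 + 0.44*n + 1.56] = 0.44 - 8.42*n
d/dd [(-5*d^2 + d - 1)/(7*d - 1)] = (-35*d^2 + 10*d + 6)/(49*d^2 - 14*d + 1)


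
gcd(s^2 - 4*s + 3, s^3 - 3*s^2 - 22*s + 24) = s - 1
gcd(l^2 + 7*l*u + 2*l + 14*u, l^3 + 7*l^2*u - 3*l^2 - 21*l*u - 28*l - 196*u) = l + 7*u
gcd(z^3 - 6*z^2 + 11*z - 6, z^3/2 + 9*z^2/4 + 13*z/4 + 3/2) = 1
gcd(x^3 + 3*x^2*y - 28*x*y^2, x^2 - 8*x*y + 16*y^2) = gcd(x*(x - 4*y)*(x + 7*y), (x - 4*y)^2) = x - 4*y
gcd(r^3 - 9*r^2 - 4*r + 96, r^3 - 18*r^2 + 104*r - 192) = r^2 - 12*r + 32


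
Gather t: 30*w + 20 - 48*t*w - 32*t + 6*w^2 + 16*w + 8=t*(-48*w - 32) + 6*w^2 + 46*w + 28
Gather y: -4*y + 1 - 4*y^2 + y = -4*y^2 - 3*y + 1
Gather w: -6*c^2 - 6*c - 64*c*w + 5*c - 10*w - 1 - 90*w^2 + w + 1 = -6*c^2 - c - 90*w^2 + w*(-64*c - 9)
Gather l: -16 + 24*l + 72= 24*l + 56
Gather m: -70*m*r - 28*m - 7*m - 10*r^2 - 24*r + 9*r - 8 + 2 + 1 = m*(-70*r - 35) - 10*r^2 - 15*r - 5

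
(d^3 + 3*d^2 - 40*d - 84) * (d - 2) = d^4 + d^3 - 46*d^2 - 4*d + 168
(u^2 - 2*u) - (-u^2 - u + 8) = 2*u^2 - u - 8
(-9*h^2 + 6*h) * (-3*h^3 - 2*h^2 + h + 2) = 27*h^5 - 21*h^3 - 12*h^2 + 12*h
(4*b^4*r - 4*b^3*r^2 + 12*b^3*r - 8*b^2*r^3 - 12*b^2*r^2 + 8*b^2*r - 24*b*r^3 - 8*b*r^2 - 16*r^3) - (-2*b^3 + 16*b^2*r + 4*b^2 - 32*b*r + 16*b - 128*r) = 4*b^4*r - 4*b^3*r^2 + 12*b^3*r + 2*b^3 - 8*b^2*r^3 - 12*b^2*r^2 - 8*b^2*r - 4*b^2 - 24*b*r^3 - 8*b*r^2 + 32*b*r - 16*b - 16*r^3 + 128*r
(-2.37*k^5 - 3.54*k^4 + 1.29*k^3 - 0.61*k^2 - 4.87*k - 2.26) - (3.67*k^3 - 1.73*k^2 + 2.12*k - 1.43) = -2.37*k^5 - 3.54*k^4 - 2.38*k^3 + 1.12*k^2 - 6.99*k - 0.83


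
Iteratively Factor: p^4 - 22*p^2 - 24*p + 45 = (p + 3)*(p^3 - 3*p^2 - 13*p + 15) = (p + 3)^2*(p^2 - 6*p + 5) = (p - 5)*(p + 3)^2*(p - 1)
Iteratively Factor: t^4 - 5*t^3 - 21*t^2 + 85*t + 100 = (t + 1)*(t^3 - 6*t^2 - 15*t + 100) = (t - 5)*(t + 1)*(t^2 - t - 20) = (t - 5)*(t + 1)*(t + 4)*(t - 5)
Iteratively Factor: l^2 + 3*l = (l)*(l + 3)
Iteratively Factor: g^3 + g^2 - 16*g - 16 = (g - 4)*(g^2 + 5*g + 4) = (g - 4)*(g + 4)*(g + 1)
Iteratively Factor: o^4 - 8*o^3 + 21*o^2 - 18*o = (o - 2)*(o^3 - 6*o^2 + 9*o) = (o - 3)*(o - 2)*(o^2 - 3*o) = o*(o - 3)*(o - 2)*(o - 3)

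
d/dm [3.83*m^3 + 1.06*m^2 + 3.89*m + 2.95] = 11.49*m^2 + 2.12*m + 3.89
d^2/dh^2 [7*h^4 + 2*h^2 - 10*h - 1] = 84*h^2 + 4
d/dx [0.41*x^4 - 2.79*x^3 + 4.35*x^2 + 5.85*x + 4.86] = 1.64*x^3 - 8.37*x^2 + 8.7*x + 5.85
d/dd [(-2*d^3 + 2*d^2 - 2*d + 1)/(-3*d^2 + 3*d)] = (2*d^4 - 4*d^3 + 2*d - 1)/(3*d^2*(d^2 - 2*d + 1))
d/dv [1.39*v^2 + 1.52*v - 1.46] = 2.78*v + 1.52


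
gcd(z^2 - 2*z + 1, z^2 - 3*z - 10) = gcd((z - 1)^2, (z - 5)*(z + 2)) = 1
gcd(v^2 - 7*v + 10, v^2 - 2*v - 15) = v - 5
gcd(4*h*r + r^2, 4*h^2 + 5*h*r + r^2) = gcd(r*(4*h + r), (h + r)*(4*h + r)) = 4*h + r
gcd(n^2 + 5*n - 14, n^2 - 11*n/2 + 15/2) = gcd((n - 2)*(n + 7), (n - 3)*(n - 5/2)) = 1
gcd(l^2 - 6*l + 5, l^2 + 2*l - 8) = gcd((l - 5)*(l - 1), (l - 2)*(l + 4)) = 1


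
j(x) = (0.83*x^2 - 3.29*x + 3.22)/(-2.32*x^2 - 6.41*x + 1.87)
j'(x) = (1.66*x - 3.29)/(-2.32*x^2 - 6.41*x + 1.87) + (4.64*x + 6.41)*(0.83*x^2 - 3.29*x + 3.22)/(-2.32*x^2 - 6.41*x + 1.87)^2 = (-12.9531*x^2 + 18.045*x + 14.4879)/(5.3824*x^4 + 29.7424*x^3 + 32.4113*x^2 - 23.9734*x + 3.4969)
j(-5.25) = -1.53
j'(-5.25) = -0.54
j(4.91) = -0.08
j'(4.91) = -0.03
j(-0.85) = 1.17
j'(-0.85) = -0.32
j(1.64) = -0.00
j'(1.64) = 0.04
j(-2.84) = 14.14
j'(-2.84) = -76.11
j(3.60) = -0.04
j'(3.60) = -0.03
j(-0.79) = 1.16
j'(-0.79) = -0.26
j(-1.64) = 1.77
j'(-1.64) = -1.32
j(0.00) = 1.72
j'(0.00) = 4.14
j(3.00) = -0.02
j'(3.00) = -0.03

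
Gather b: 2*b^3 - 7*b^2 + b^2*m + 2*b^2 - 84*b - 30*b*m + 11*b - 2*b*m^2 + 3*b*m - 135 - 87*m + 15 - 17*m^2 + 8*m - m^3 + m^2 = 2*b^3 + b^2*(m - 5) + b*(-2*m^2 - 27*m - 73) - m^3 - 16*m^2 - 79*m - 120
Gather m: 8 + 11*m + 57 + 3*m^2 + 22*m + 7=3*m^2 + 33*m + 72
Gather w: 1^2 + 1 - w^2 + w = -w^2 + w + 2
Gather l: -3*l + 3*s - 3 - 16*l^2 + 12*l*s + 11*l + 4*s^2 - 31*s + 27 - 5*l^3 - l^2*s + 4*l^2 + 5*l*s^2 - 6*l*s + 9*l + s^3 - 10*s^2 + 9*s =-5*l^3 + l^2*(-s - 12) + l*(5*s^2 + 6*s + 17) + s^3 - 6*s^2 - 19*s + 24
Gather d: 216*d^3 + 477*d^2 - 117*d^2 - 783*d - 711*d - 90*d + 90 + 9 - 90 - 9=216*d^3 + 360*d^2 - 1584*d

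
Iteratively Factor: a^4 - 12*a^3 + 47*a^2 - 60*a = (a - 5)*(a^3 - 7*a^2 + 12*a) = a*(a - 5)*(a^2 - 7*a + 12) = a*(a - 5)*(a - 3)*(a - 4)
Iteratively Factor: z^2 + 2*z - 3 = (z - 1)*(z + 3)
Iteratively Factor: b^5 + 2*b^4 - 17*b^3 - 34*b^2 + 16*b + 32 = (b + 1)*(b^4 + b^3 - 18*b^2 - 16*b + 32) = (b + 1)*(b + 4)*(b^3 - 3*b^2 - 6*b + 8) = (b - 1)*(b + 1)*(b + 4)*(b^2 - 2*b - 8) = (b - 4)*(b - 1)*(b + 1)*(b + 4)*(b + 2)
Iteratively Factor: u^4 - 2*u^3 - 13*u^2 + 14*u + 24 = (u + 1)*(u^3 - 3*u^2 - 10*u + 24) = (u - 2)*(u + 1)*(u^2 - u - 12) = (u - 2)*(u + 1)*(u + 3)*(u - 4)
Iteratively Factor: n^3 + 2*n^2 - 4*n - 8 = (n - 2)*(n^2 + 4*n + 4) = (n - 2)*(n + 2)*(n + 2)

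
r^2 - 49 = (r - 7)*(r + 7)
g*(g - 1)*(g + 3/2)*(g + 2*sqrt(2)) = g^4 + g^3/2 + 2*sqrt(2)*g^3 - 3*g^2/2 + sqrt(2)*g^2 - 3*sqrt(2)*g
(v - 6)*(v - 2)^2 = v^3 - 10*v^2 + 28*v - 24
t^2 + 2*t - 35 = (t - 5)*(t + 7)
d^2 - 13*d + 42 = (d - 7)*(d - 6)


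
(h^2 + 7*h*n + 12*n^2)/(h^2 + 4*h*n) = (h + 3*n)/h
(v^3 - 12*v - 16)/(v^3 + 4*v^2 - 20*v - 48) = (v + 2)/(v + 6)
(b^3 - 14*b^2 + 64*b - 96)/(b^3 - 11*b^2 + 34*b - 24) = (b - 4)/(b - 1)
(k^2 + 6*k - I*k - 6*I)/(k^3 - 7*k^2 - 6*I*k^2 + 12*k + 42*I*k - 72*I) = (k^2 + k*(6 - I) - 6*I)/(k^3 + k^2*(-7 - 6*I) + k*(12 + 42*I) - 72*I)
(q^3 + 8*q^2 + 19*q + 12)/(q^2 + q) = q + 7 + 12/q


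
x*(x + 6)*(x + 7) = x^3 + 13*x^2 + 42*x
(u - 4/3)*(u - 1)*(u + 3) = u^3 + 2*u^2/3 - 17*u/3 + 4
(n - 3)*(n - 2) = n^2 - 5*n + 6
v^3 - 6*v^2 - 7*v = v*(v - 7)*(v + 1)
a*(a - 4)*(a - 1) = a^3 - 5*a^2 + 4*a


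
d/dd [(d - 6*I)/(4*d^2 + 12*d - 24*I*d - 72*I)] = -1/(4*d^2 + 24*d + 36)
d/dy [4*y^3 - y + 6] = 12*y^2 - 1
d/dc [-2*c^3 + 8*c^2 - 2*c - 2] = -6*c^2 + 16*c - 2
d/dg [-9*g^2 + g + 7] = 1 - 18*g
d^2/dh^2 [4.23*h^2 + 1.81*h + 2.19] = 8.46000000000000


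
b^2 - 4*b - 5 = (b - 5)*(b + 1)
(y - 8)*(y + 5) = y^2 - 3*y - 40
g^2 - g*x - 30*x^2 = (g - 6*x)*(g + 5*x)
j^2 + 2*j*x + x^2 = (j + x)^2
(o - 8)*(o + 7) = o^2 - o - 56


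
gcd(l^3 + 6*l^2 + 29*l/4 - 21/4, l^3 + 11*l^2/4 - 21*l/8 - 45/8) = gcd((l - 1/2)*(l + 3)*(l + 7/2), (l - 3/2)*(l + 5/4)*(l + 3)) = l + 3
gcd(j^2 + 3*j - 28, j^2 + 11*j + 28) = j + 7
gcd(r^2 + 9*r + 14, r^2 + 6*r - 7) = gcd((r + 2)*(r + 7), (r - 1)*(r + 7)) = r + 7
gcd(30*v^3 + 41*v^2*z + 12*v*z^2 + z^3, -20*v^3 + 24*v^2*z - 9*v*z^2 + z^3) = 1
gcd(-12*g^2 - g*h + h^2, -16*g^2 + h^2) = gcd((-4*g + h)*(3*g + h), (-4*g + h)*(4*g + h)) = 4*g - h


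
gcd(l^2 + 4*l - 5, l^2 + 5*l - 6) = l - 1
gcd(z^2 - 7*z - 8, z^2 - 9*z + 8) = z - 8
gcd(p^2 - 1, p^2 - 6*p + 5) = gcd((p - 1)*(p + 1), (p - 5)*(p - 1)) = p - 1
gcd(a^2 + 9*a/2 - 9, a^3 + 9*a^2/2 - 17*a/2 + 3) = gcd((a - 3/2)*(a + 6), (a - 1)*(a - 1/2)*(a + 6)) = a + 6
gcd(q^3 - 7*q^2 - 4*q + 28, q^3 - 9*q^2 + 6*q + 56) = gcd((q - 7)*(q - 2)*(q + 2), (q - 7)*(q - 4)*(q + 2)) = q^2 - 5*q - 14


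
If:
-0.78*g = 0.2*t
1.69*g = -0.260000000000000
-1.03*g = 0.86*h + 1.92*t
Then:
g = -0.15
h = -1.16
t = 0.60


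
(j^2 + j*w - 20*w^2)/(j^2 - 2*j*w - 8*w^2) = (j + 5*w)/(j + 2*w)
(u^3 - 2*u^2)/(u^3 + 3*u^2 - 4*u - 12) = u^2/(u^2 + 5*u + 6)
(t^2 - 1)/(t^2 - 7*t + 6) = (t + 1)/(t - 6)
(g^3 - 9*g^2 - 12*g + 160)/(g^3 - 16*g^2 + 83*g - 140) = (g^2 - 4*g - 32)/(g^2 - 11*g + 28)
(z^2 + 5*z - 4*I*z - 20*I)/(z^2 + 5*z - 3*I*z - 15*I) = (z - 4*I)/(z - 3*I)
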